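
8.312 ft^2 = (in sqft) 8.312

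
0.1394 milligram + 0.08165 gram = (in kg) 8.179e-05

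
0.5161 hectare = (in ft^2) 5.555e+04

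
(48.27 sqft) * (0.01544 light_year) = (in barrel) 4.12e+15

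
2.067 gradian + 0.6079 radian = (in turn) 0.1019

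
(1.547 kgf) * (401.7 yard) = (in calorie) 1332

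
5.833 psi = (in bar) 0.4022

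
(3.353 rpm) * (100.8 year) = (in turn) 1.776e+08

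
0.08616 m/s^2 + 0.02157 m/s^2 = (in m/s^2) 0.1077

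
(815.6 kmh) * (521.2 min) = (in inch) 2.789e+08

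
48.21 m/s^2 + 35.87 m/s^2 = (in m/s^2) 84.08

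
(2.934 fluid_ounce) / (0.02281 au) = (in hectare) 2.543e-18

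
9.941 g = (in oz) 0.3507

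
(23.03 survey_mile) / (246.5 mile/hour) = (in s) 336.3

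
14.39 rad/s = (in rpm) 137.4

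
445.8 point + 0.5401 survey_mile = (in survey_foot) 2852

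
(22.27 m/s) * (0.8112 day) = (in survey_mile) 969.9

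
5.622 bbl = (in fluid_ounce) 3.022e+04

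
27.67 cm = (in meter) 0.2767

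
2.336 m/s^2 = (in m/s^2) 2.336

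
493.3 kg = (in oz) 1.74e+04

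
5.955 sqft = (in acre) 0.0001367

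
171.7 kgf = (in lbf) 378.5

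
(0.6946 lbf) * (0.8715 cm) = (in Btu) 2.552e-05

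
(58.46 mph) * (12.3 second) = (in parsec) 1.042e-14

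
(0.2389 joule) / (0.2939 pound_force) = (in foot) 0.5995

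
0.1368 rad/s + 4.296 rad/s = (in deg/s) 254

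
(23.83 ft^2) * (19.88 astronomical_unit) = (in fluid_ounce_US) 2.226e+17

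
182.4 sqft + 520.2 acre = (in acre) 520.2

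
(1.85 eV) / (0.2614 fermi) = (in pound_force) 0.0002549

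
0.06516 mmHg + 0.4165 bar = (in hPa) 416.6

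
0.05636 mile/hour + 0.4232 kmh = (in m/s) 0.1428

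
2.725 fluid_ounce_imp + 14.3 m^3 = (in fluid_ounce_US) 4.835e+05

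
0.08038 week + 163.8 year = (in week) 8541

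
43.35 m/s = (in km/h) 156.1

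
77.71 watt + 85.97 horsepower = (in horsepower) 86.07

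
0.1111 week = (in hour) 18.66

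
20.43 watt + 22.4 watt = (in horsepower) 0.05744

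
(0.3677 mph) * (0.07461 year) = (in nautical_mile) 208.8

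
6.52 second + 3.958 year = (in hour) 3.467e+04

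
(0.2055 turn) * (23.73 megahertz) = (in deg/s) 1.756e+09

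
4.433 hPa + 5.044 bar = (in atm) 4.982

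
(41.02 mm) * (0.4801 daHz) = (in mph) 0.4405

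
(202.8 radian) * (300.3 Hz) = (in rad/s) 6.09e+04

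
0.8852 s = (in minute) 0.01475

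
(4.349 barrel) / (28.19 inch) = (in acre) 0.0002386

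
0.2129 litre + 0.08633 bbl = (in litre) 13.94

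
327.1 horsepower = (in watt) 2.439e+05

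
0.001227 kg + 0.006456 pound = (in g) 4.155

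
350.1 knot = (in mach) 0.5289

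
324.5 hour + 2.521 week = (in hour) 748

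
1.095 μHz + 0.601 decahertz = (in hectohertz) 0.0601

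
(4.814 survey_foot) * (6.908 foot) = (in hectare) 0.000309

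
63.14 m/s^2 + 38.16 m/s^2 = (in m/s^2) 101.3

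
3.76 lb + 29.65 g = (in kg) 1.735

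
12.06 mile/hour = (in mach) 0.01583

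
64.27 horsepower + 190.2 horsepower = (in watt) 1.898e+05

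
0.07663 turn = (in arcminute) 1655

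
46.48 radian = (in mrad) 4.648e+04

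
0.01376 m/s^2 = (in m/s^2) 0.01376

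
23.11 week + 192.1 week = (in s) 1.302e+08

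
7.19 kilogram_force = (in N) 70.51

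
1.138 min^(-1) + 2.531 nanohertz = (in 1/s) 0.01897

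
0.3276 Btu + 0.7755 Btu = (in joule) 1164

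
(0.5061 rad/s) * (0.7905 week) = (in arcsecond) 4.991e+10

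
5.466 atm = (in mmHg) 4154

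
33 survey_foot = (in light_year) 1.063e-15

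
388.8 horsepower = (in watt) 2.899e+05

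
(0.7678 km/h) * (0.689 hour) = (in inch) 2.083e+04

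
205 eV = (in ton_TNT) 7.85e-27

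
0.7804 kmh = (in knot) 0.4214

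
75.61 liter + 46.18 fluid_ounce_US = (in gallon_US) 20.33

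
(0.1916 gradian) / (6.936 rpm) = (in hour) 1.151e-06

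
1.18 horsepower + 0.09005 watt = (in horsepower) 1.18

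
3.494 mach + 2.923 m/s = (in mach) 3.503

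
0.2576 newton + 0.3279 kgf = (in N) 3.473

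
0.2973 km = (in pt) 8.427e+05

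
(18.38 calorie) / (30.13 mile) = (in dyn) 158.6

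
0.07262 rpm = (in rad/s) 0.007605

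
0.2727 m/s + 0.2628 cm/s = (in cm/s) 27.53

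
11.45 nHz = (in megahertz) 1.145e-14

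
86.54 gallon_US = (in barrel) 2.06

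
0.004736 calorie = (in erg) 1.982e+05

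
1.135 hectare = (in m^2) 1.135e+04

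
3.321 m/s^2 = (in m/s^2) 3.321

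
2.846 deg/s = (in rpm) 0.4743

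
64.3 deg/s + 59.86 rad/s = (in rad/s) 60.98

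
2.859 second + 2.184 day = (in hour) 52.42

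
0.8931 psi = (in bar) 0.06158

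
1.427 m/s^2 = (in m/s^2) 1.427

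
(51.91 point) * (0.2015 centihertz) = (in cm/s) 0.00369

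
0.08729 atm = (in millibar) 88.45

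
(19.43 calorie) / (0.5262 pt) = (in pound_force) 9.845e+04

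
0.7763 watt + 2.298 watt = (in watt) 3.074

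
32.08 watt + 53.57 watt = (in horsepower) 0.1149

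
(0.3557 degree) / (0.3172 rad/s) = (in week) 3.236e-08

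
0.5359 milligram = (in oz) 1.89e-05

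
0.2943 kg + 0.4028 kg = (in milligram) 6.971e+05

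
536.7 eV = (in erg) 8.599e-10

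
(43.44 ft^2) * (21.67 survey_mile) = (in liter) 1.407e+08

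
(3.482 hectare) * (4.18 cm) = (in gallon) 3.845e+05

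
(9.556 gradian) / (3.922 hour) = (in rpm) 0.0001015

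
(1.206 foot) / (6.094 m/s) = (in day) 6.981e-07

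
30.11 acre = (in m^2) 1.219e+05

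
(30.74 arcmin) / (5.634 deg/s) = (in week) 1.504e-07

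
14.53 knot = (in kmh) 26.91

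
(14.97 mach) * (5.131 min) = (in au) 1.049e-05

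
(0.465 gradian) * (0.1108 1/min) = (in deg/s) 0.0007728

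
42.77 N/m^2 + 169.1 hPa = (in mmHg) 127.2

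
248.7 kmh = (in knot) 134.3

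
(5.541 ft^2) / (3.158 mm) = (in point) 4.621e+05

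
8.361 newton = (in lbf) 1.88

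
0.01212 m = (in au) 8.102e-14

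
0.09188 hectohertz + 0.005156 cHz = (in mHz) 9188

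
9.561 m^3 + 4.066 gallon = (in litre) 9576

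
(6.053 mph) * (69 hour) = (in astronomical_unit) 4.493e-06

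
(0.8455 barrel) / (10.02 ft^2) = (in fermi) 1.444e+14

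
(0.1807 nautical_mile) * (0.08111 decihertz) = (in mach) 0.007972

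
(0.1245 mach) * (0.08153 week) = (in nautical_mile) 1129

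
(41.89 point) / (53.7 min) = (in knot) 8.916e-06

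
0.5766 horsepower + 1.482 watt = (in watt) 431.5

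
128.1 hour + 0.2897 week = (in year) 0.02018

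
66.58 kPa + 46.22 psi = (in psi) 55.88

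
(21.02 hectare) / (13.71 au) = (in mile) 6.368e-11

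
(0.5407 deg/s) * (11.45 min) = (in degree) 371.5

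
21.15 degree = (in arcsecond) 7.614e+04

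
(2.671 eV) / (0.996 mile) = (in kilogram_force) 2.722e-23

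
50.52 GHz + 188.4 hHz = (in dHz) 5.052e+11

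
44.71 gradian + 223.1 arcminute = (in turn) 0.1221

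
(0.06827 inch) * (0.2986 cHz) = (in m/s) 5.178e-06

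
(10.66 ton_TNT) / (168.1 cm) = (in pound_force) 5.965e+09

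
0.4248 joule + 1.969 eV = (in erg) 4.248e+06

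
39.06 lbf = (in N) 173.7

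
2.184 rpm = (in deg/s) 13.1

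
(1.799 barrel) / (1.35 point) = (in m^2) 600.6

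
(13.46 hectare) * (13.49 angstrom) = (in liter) 0.1816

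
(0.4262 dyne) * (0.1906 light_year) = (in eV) 4.797e+28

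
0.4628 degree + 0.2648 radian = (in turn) 0.04343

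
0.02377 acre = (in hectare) 0.009619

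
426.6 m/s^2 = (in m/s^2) 426.6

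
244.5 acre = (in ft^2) 1.065e+07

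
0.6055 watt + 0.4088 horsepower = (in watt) 305.4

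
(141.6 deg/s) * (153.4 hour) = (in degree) 7.82e+07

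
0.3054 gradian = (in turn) 0.0007635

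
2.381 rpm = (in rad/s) 0.2493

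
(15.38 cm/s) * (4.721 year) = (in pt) 6.491e+10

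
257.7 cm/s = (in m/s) 2.577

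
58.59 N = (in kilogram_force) 5.975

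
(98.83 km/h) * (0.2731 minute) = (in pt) 1.275e+06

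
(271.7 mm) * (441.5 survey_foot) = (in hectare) 0.003656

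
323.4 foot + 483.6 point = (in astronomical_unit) 6.601e-10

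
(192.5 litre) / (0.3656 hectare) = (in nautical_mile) 2.843e-08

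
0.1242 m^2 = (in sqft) 1.337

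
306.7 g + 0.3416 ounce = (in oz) 11.16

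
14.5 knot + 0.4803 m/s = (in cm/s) 794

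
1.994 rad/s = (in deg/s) 114.2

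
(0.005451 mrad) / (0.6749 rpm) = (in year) 2.446e-12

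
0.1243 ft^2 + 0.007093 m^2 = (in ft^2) 0.2006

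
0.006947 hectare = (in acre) 0.01717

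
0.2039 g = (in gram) 0.2039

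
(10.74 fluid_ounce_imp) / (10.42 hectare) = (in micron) 0.002929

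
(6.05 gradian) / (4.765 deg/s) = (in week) 1.889e-06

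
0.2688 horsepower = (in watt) 200.4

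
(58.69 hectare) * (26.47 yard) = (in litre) 1.421e+10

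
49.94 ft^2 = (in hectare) 0.000464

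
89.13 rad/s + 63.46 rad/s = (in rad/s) 152.6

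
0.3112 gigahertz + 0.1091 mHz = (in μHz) 3.112e+14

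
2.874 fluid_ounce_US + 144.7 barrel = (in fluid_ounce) 7.779e+05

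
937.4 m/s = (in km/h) 3375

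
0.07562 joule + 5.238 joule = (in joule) 5.314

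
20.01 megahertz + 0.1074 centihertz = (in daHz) 2.001e+06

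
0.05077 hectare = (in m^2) 507.7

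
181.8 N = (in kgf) 18.54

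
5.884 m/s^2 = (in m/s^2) 5.884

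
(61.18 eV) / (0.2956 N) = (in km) 3.316e-20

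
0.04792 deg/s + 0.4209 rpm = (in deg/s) 2.573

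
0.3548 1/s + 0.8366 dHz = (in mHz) 438.5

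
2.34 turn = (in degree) 842.4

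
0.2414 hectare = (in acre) 0.5965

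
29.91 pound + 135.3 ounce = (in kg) 17.4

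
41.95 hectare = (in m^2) 4.195e+05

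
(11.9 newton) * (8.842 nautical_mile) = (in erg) 1.949e+12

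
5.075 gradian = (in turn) 0.01269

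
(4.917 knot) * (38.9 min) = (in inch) 2.324e+05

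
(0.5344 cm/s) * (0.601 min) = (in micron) 1.927e+05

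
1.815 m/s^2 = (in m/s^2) 1.815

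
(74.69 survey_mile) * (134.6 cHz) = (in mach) 475.2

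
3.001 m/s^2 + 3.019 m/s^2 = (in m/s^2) 6.02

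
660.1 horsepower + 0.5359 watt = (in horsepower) 660.1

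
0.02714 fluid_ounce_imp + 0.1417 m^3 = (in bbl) 0.8913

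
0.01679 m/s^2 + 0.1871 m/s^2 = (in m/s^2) 0.2039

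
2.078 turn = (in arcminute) 4.488e+04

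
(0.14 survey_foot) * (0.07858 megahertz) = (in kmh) 1.207e+04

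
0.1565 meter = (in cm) 15.65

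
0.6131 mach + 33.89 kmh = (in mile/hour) 488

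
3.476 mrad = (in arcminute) 11.95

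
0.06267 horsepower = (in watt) 46.73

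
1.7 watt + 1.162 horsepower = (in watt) 868.2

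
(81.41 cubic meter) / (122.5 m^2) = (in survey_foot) 2.18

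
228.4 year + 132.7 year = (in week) 1.883e+04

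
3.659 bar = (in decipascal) 3.659e+06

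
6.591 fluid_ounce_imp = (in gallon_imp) 0.04119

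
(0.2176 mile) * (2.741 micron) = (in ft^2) 0.01033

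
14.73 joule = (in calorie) 3.521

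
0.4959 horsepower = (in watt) 369.8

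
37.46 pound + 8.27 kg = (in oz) 891.1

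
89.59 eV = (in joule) 1.435e-17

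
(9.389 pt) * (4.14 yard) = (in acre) 3.098e-06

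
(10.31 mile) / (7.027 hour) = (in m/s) 0.6559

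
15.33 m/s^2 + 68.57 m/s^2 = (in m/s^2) 83.9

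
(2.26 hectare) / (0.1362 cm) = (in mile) 1.031e+04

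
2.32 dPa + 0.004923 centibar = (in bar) 5.155e-05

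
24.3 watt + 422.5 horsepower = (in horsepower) 422.5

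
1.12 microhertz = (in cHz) 0.000112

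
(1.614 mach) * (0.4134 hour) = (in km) 817.9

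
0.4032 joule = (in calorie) 0.09637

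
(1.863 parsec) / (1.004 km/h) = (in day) 2.386e+12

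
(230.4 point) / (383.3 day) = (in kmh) 8.836e-09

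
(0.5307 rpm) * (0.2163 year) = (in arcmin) 1.303e+09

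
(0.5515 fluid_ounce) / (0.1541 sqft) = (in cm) 0.1139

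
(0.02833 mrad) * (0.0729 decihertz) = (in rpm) 1.972e-06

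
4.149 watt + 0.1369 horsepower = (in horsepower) 0.1425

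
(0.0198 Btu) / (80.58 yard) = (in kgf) 0.02891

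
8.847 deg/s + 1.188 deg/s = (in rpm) 1.672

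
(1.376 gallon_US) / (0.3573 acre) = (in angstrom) 3.602e+04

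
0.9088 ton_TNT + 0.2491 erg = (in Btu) 3.604e+06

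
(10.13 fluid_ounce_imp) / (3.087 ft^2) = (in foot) 0.003293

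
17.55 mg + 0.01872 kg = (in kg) 0.01874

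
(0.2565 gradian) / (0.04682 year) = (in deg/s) 1.563e-07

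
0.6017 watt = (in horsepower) 0.0008069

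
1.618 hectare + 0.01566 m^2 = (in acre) 3.998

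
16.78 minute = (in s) 1007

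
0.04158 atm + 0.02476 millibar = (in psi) 0.6114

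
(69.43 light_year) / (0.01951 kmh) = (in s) 1.212e+20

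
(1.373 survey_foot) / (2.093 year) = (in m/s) 6.34e-09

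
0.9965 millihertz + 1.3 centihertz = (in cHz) 1.4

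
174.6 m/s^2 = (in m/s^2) 174.6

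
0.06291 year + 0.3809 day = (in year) 0.06395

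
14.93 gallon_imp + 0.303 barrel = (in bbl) 0.7299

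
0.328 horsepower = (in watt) 244.6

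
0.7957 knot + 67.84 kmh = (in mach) 0.05655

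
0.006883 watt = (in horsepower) 9.23e-06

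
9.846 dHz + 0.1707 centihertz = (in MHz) 9.863e-07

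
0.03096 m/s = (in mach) 9.093e-05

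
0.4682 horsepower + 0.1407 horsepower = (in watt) 454.1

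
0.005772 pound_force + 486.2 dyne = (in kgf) 0.003114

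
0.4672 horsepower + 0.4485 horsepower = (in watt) 682.8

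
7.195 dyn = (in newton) 7.195e-05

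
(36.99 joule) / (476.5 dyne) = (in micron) 7.763e+09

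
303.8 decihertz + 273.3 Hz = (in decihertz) 3037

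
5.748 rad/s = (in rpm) 54.89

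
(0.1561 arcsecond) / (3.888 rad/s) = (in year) 6.172e-15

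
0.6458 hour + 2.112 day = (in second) 1.848e+05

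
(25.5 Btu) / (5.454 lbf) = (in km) 1.109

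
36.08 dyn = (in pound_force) 8.111e-05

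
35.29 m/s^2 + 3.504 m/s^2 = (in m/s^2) 38.79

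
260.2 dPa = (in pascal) 26.02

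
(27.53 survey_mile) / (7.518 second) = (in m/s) 5893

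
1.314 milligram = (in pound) 2.897e-06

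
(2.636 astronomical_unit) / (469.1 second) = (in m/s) 8.406e+08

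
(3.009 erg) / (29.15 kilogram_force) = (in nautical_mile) 5.684e-13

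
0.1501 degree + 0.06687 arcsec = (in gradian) 0.1668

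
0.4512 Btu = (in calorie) 113.8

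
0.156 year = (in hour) 1367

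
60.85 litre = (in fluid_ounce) 2058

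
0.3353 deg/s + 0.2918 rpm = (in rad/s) 0.03641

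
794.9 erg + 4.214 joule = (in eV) 2.63e+19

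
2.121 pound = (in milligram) 9.621e+05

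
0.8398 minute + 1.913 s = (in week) 8.648e-05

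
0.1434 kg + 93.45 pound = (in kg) 42.53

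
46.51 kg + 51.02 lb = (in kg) 69.65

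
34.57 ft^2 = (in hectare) 0.0003212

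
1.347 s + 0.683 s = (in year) 6.437e-08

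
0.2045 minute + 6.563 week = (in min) 6.616e+04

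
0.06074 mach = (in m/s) 20.68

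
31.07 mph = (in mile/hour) 31.07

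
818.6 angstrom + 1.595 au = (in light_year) 2.522e-05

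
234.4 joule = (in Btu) 0.2222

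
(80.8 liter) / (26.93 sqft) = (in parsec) 1.047e-18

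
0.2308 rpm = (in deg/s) 1.385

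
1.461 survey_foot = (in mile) 0.0002767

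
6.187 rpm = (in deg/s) 37.12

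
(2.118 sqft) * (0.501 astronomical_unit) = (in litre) 1.475e+13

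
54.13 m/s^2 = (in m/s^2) 54.13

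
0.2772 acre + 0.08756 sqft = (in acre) 0.2772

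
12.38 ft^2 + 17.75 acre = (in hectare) 7.183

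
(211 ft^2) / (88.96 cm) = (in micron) 2.204e+07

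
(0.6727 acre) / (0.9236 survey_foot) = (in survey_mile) 6.009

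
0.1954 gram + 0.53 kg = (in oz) 18.7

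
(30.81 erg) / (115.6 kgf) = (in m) 2.718e-09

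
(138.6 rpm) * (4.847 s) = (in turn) 11.2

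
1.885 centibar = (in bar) 0.01885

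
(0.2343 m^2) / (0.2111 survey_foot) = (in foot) 11.95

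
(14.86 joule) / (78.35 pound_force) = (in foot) 0.1399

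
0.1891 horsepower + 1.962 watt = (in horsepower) 0.1917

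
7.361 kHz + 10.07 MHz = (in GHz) 0.01008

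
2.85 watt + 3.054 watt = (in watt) 5.904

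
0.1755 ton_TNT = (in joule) 7.343e+08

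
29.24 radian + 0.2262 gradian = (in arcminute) 1.005e+05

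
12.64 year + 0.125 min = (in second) 3.986e+08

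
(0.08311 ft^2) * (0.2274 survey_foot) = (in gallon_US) 0.1414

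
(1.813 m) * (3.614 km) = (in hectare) 0.6552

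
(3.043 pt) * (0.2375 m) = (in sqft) 0.002744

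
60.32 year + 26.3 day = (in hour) 5.29e+05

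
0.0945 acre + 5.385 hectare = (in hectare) 5.423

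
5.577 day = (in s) 4.819e+05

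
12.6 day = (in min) 1.814e+04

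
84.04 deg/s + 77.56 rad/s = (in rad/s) 79.03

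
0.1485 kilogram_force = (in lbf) 0.3274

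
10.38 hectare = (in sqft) 1.117e+06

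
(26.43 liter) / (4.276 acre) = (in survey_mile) 9.491e-10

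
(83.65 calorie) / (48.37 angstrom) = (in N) 7.236e+10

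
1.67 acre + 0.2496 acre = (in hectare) 0.7768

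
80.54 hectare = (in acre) 199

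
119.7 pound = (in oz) 1915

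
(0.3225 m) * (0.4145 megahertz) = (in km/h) 4.812e+05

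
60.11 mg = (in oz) 0.00212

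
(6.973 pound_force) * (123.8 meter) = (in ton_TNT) 9.178e-07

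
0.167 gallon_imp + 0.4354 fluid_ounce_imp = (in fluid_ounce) 26.09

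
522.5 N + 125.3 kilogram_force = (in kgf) 178.6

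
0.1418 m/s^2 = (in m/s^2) 0.1418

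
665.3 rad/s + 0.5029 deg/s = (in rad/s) 665.3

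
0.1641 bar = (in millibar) 164.1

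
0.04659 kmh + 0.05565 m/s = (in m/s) 0.06859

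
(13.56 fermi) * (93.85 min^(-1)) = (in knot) 4.123e-14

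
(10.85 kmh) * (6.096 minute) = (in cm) 1.102e+05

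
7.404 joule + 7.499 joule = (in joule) 14.9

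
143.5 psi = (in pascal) 9.894e+05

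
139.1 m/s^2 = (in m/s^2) 139.1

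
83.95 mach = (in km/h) 1.029e+05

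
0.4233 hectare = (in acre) 1.046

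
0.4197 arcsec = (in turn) 3.238e-07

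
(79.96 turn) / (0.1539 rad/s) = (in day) 0.03778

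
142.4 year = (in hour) 1.247e+06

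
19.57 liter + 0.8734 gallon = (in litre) 22.88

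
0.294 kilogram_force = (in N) 2.883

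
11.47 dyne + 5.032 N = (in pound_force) 1.131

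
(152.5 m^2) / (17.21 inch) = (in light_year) 3.687e-14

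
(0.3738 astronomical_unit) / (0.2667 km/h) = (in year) 2.394e+04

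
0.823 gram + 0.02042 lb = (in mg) 1.009e+04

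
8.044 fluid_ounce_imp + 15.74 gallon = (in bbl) 0.3762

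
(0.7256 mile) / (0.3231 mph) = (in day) 0.09357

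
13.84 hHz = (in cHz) 1.384e+05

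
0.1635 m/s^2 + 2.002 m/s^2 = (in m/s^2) 2.165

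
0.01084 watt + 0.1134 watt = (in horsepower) 0.0001666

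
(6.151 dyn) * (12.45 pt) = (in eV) 1.686e+12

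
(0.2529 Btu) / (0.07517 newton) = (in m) 3550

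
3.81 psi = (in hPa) 262.7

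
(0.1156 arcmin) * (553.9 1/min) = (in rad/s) 0.0003104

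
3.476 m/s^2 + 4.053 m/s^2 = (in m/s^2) 7.529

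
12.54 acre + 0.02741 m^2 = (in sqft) 5.462e+05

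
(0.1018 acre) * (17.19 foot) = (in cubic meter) 2159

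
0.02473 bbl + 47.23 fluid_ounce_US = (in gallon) 1.408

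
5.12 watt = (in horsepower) 0.006866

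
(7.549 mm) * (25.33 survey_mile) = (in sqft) 3312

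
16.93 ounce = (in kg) 0.48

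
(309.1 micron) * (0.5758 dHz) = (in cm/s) 0.00178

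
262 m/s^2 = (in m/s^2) 262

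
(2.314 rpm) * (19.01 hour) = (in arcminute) 5.701e+07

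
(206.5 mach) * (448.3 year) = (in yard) 1.087e+15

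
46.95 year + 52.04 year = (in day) 3.613e+04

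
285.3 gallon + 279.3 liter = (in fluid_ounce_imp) 4.784e+04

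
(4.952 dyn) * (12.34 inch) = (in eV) 9.688e+13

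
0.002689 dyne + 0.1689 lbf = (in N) 0.7513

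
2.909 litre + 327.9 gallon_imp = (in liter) 1494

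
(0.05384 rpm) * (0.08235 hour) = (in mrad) 1671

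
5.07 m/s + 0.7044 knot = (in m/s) 5.432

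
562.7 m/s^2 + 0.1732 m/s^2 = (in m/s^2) 562.9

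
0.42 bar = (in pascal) 4.2e+04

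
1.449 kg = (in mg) 1.449e+06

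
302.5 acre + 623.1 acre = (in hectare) 374.6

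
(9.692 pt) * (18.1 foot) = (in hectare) 1.886e-06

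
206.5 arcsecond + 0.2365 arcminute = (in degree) 0.0613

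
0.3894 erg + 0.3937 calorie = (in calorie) 0.3937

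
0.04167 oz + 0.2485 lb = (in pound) 0.2511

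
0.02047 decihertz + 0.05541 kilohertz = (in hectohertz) 0.5541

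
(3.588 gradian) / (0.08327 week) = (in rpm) 1.069e-05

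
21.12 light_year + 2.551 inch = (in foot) 6.555e+17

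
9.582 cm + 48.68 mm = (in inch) 5.689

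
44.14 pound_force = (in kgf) 20.02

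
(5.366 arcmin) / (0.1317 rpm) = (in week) 1.871e-07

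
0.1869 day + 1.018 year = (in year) 1.019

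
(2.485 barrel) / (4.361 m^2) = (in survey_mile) 5.629e-05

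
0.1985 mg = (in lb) 4.376e-07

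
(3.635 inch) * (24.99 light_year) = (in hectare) 2.183e+12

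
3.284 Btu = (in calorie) 828.1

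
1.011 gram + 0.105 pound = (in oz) 1.716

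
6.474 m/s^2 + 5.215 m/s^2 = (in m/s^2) 11.69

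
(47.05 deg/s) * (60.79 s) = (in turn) 7.945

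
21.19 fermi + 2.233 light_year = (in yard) 2.31e+16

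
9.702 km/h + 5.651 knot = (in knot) 10.89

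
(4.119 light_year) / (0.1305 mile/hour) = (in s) 6.68e+17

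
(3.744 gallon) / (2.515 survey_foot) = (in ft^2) 0.199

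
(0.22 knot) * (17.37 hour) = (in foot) 2.322e+04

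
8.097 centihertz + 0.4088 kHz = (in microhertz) 4.089e+08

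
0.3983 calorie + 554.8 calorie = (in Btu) 2.202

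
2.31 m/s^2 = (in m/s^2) 2.31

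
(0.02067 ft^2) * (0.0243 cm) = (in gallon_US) 0.0001233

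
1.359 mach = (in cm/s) 4.627e+04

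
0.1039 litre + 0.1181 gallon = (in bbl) 0.003465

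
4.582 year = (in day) 1672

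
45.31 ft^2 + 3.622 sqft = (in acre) 0.001123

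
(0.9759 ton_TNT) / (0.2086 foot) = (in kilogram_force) 6.549e+09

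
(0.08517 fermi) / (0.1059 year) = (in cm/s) 2.55e-21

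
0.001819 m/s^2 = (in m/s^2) 0.001819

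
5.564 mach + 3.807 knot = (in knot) 3687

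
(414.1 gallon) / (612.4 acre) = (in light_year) 6.686e-23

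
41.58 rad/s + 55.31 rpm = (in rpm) 452.4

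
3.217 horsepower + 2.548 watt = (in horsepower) 3.22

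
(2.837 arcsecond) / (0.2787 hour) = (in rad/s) 1.371e-08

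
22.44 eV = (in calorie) 8.593e-19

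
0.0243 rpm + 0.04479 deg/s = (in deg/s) 0.1906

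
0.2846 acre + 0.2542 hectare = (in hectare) 0.3694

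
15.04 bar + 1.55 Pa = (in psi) 218.1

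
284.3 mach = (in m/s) 9.68e+04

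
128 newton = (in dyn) 1.28e+07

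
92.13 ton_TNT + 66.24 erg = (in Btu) 3.654e+08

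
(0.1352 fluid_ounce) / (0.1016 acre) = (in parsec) 3.152e-25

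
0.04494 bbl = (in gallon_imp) 1.572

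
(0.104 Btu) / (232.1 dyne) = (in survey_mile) 29.38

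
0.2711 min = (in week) 2.689e-05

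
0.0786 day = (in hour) 1.886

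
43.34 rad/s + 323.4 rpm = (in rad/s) 77.21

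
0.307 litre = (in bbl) 0.001931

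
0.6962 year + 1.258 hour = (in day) 254.2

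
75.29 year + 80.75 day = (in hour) 6.615e+05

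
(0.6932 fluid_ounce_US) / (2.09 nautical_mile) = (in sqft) 5.701e-08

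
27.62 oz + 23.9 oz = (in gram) 1461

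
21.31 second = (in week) 3.523e-05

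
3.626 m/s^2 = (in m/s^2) 3.626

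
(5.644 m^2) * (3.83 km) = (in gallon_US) 5.71e+06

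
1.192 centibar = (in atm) 0.01176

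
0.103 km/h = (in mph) 0.064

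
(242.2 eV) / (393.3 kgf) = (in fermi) 1.006e-05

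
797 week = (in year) 15.28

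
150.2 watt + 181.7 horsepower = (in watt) 1.356e+05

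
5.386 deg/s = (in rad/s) 0.094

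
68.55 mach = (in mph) 5.221e+04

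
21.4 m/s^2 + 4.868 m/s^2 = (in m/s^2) 26.27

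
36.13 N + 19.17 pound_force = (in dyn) 1.214e+07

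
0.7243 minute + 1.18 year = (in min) 6.202e+05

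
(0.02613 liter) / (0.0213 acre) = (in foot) 9.946e-07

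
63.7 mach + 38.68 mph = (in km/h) 7.815e+04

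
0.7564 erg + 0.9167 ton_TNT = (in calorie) 9.167e+08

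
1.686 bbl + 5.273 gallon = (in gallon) 76.09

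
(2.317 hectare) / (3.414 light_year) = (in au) 4.795e-24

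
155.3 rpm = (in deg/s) 931.8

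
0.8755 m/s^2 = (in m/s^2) 0.8755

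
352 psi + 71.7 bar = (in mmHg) 7.198e+04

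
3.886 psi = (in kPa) 26.79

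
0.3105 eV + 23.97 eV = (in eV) 24.28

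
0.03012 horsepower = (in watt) 22.46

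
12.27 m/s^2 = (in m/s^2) 12.27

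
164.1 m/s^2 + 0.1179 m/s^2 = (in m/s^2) 164.2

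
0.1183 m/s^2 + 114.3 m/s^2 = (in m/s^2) 114.4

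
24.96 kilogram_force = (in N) 244.8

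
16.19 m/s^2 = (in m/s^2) 16.19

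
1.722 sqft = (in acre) 3.953e-05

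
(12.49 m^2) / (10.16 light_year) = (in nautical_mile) 7.016e-20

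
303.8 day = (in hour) 7291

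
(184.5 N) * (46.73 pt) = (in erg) 3.042e+07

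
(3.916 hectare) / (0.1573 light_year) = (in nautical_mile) 1.421e-14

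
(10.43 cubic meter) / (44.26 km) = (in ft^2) 0.002537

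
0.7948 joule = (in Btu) 0.0007533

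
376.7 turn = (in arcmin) 8.137e+06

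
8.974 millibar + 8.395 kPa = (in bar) 0.09292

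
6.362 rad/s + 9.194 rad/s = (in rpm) 148.5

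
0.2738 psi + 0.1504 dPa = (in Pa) 1888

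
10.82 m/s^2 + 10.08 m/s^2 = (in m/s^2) 20.9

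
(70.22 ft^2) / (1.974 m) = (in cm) 330.5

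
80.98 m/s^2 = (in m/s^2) 80.98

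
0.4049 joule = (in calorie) 0.09677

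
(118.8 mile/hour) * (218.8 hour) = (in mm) 4.183e+10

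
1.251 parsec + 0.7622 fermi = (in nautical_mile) 2.084e+13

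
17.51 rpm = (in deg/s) 105.1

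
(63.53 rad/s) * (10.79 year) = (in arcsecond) 4.459e+15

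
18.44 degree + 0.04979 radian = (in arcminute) 1278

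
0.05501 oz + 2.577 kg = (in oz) 90.96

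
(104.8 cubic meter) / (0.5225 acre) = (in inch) 1.951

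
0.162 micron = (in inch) 6.378e-06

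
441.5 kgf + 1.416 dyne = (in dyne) 4.33e+08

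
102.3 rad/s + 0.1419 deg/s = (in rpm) 976.9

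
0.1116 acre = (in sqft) 4861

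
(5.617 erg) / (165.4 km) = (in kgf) 3.463e-13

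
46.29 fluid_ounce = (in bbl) 0.00861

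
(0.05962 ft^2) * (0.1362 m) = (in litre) 0.7544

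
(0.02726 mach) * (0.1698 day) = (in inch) 5.361e+06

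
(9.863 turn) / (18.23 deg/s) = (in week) 0.000322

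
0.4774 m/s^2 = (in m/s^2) 0.4774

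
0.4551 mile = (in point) 2.076e+06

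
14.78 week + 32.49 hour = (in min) 1.509e+05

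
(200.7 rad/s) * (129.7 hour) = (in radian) 9.371e+07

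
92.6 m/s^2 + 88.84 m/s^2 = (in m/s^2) 181.4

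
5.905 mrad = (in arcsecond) 1218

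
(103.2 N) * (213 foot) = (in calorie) 1601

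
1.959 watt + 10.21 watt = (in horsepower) 0.01632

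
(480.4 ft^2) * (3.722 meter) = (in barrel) 1045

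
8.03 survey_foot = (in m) 2.448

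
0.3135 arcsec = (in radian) 1.52e-06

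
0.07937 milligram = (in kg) 7.937e-08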